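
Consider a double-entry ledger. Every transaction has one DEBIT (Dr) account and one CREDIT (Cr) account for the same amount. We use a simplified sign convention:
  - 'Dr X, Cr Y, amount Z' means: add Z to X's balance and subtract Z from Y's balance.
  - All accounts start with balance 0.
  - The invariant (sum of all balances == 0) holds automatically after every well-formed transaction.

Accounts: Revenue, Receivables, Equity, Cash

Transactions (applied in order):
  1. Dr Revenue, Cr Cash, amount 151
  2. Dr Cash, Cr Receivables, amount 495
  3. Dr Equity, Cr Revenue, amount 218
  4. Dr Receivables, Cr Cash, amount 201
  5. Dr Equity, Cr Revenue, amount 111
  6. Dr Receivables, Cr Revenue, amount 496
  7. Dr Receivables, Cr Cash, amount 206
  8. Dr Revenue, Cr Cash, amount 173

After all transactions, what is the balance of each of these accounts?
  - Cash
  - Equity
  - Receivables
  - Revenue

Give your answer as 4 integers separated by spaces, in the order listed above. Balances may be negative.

After txn 1 (Dr Revenue, Cr Cash, amount 151): Cash=-151 Revenue=151
After txn 2 (Dr Cash, Cr Receivables, amount 495): Cash=344 Receivables=-495 Revenue=151
After txn 3 (Dr Equity, Cr Revenue, amount 218): Cash=344 Equity=218 Receivables=-495 Revenue=-67
After txn 4 (Dr Receivables, Cr Cash, amount 201): Cash=143 Equity=218 Receivables=-294 Revenue=-67
After txn 5 (Dr Equity, Cr Revenue, amount 111): Cash=143 Equity=329 Receivables=-294 Revenue=-178
After txn 6 (Dr Receivables, Cr Revenue, amount 496): Cash=143 Equity=329 Receivables=202 Revenue=-674
After txn 7 (Dr Receivables, Cr Cash, amount 206): Cash=-63 Equity=329 Receivables=408 Revenue=-674
After txn 8 (Dr Revenue, Cr Cash, amount 173): Cash=-236 Equity=329 Receivables=408 Revenue=-501

Answer: -236 329 408 -501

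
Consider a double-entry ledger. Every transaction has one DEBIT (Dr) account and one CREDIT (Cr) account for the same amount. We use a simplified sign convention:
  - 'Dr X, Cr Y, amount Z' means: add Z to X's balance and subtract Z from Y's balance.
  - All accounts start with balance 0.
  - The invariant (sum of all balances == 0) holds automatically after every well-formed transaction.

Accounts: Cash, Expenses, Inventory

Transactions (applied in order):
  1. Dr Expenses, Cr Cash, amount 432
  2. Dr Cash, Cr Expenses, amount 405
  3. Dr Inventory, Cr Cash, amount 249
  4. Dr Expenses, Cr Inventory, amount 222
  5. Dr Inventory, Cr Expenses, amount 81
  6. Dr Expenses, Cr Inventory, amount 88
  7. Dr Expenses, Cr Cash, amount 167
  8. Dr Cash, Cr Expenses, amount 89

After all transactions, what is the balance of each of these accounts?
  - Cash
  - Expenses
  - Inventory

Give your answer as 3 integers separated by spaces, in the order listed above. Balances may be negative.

After txn 1 (Dr Expenses, Cr Cash, amount 432): Cash=-432 Expenses=432
After txn 2 (Dr Cash, Cr Expenses, amount 405): Cash=-27 Expenses=27
After txn 3 (Dr Inventory, Cr Cash, amount 249): Cash=-276 Expenses=27 Inventory=249
After txn 4 (Dr Expenses, Cr Inventory, amount 222): Cash=-276 Expenses=249 Inventory=27
After txn 5 (Dr Inventory, Cr Expenses, amount 81): Cash=-276 Expenses=168 Inventory=108
After txn 6 (Dr Expenses, Cr Inventory, amount 88): Cash=-276 Expenses=256 Inventory=20
After txn 7 (Dr Expenses, Cr Cash, amount 167): Cash=-443 Expenses=423 Inventory=20
After txn 8 (Dr Cash, Cr Expenses, amount 89): Cash=-354 Expenses=334 Inventory=20

Answer: -354 334 20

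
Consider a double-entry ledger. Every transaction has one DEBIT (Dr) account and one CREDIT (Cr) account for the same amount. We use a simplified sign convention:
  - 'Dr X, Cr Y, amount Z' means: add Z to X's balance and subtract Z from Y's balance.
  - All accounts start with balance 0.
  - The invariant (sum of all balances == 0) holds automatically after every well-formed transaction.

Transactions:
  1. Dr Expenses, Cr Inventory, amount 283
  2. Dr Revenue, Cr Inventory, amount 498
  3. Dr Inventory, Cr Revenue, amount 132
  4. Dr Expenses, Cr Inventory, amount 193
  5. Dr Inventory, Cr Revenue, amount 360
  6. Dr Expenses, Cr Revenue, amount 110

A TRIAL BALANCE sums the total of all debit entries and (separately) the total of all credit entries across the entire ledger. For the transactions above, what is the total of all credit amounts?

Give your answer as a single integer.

Txn 1: credit+=283
Txn 2: credit+=498
Txn 3: credit+=132
Txn 4: credit+=193
Txn 5: credit+=360
Txn 6: credit+=110
Total credits = 1576

Answer: 1576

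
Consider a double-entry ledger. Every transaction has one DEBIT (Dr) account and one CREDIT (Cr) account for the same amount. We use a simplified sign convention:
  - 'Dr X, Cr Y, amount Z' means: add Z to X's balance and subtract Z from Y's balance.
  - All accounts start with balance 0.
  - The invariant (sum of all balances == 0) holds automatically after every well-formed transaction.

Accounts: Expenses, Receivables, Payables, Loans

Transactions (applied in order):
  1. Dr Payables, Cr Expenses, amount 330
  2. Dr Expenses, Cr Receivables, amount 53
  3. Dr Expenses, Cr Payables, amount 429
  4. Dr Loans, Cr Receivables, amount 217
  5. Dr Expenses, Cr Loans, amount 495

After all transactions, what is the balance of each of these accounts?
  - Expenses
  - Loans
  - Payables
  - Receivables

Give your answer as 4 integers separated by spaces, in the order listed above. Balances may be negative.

After txn 1 (Dr Payables, Cr Expenses, amount 330): Expenses=-330 Payables=330
After txn 2 (Dr Expenses, Cr Receivables, amount 53): Expenses=-277 Payables=330 Receivables=-53
After txn 3 (Dr Expenses, Cr Payables, amount 429): Expenses=152 Payables=-99 Receivables=-53
After txn 4 (Dr Loans, Cr Receivables, amount 217): Expenses=152 Loans=217 Payables=-99 Receivables=-270
After txn 5 (Dr Expenses, Cr Loans, amount 495): Expenses=647 Loans=-278 Payables=-99 Receivables=-270

Answer: 647 -278 -99 -270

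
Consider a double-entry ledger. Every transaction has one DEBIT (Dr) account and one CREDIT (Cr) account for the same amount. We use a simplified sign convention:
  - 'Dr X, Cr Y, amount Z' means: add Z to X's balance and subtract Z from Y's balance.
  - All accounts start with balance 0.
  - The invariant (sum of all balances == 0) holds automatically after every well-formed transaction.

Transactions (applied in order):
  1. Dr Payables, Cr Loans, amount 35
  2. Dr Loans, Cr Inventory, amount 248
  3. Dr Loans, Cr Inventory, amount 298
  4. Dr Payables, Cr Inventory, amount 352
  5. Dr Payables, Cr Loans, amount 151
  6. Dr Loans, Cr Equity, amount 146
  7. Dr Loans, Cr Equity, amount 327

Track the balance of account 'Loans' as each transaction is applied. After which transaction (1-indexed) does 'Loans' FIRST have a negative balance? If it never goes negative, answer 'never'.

Answer: 1

Derivation:
After txn 1: Loans=-35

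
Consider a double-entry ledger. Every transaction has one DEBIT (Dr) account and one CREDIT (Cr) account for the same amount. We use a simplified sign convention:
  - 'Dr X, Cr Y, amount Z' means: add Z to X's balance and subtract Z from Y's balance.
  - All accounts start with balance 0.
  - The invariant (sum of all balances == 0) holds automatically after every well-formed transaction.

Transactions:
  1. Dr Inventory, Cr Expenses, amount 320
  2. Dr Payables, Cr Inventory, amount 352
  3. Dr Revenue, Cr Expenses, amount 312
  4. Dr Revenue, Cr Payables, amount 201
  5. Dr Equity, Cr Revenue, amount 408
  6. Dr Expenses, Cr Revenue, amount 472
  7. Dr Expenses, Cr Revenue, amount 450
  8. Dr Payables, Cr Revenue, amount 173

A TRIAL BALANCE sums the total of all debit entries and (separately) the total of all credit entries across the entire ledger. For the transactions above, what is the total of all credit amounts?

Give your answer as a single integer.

Answer: 2688

Derivation:
Txn 1: credit+=320
Txn 2: credit+=352
Txn 3: credit+=312
Txn 4: credit+=201
Txn 5: credit+=408
Txn 6: credit+=472
Txn 7: credit+=450
Txn 8: credit+=173
Total credits = 2688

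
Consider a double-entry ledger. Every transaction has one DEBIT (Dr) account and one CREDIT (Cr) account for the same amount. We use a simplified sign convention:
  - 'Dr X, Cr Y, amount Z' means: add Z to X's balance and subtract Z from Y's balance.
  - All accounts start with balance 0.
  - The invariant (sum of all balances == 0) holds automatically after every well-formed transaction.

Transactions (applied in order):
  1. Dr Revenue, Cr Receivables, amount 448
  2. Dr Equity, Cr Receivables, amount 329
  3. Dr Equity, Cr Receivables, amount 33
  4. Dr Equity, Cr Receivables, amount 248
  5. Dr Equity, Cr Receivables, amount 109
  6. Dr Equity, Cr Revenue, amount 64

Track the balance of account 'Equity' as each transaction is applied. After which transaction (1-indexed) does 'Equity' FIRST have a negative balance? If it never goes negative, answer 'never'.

Answer: never

Derivation:
After txn 1: Equity=0
After txn 2: Equity=329
After txn 3: Equity=362
After txn 4: Equity=610
After txn 5: Equity=719
After txn 6: Equity=783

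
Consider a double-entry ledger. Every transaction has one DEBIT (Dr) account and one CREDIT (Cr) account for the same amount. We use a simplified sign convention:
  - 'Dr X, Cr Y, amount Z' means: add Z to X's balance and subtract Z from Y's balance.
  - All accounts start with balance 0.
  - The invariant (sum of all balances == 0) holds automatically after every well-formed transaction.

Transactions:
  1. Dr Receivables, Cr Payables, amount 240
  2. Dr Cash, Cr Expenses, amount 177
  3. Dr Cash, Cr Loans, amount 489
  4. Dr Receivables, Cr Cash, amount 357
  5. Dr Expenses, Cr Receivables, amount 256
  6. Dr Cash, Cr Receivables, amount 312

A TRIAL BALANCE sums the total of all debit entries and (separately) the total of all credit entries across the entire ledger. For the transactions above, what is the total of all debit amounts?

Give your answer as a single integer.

Txn 1: debit+=240
Txn 2: debit+=177
Txn 3: debit+=489
Txn 4: debit+=357
Txn 5: debit+=256
Txn 6: debit+=312
Total debits = 1831

Answer: 1831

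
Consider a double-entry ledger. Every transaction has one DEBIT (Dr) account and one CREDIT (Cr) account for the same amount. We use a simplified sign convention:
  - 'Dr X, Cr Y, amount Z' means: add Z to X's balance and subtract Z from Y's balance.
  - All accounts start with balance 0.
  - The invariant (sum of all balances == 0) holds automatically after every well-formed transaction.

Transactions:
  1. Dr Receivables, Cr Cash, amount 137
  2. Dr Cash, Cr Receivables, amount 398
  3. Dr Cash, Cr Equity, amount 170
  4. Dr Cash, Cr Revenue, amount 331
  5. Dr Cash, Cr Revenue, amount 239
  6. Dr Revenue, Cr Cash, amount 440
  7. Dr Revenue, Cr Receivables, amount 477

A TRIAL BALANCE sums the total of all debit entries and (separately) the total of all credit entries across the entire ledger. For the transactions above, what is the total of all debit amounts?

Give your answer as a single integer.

Answer: 2192

Derivation:
Txn 1: debit+=137
Txn 2: debit+=398
Txn 3: debit+=170
Txn 4: debit+=331
Txn 5: debit+=239
Txn 6: debit+=440
Txn 7: debit+=477
Total debits = 2192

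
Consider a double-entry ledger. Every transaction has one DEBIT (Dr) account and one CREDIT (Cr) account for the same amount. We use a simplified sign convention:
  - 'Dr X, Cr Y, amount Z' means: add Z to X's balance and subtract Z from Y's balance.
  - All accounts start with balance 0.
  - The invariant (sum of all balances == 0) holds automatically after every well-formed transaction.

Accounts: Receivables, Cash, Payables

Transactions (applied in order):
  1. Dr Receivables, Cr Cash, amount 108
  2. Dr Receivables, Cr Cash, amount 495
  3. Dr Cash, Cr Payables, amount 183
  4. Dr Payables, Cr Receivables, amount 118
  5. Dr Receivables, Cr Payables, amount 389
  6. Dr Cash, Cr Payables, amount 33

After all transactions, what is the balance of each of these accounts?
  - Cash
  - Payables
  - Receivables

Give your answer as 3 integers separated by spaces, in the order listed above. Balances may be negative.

Answer: -387 -487 874

Derivation:
After txn 1 (Dr Receivables, Cr Cash, amount 108): Cash=-108 Receivables=108
After txn 2 (Dr Receivables, Cr Cash, amount 495): Cash=-603 Receivables=603
After txn 3 (Dr Cash, Cr Payables, amount 183): Cash=-420 Payables=-183 Receivables=603
After txn 4 (Dr Payables, Cr Receivables, amount 118): Cash=-420 Payables=-65 Receivables=485
After txn 5 (Dr Receivables, Cr Payables, amount 389): Cash=-420 Payables=-454 Receivables=874
After txn 6 (Dr Cash, Cr Payables, amount 33): Cash=-387 Payables=-487 Receivables=874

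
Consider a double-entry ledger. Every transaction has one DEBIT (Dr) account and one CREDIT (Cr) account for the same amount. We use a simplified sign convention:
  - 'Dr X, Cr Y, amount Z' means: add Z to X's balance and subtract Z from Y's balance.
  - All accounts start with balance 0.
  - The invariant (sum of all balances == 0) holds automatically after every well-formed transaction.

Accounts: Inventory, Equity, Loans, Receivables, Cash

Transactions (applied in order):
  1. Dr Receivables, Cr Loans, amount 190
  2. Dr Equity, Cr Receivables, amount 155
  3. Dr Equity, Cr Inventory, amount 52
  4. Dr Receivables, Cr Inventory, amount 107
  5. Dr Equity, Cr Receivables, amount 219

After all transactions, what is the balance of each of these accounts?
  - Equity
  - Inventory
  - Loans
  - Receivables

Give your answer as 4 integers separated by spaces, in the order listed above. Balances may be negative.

After txn 1 (Dr Receivables, Cr Loans, amount 190): Loans=-190 Receivables=190
After txn 2 (Dr Equity, Cr Receivables, amount 155): Equity=155 Loans=-190 Receivables=35
After txn 3 (Dr Equity, Cr Inventory, amount 52): Equity=207 Inventory=-52 Loans=-190 Receivables=35
After txn 4 (Dr Receivables, Cr Inventory, amount 107): Equity=207 Inventory=-159 Loans=-190 Receivables=142
After txn 5 (Dr Equity, Cr Receivables, amount 219): Equity=426 Inventory=-159 Loans=-190 Receivables=-77

Answer: 426 -159 -190 -77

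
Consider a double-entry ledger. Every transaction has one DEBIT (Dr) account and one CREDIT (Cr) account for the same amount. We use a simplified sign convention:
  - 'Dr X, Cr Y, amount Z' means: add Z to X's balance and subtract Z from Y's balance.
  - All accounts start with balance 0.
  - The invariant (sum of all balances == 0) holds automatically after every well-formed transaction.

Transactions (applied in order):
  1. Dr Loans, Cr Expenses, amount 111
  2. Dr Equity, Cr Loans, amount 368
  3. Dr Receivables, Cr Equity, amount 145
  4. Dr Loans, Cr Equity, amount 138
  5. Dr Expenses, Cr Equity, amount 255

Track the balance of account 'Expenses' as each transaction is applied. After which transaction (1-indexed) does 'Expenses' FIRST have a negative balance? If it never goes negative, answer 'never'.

After txn 1: Expenses=-111

Answer: 1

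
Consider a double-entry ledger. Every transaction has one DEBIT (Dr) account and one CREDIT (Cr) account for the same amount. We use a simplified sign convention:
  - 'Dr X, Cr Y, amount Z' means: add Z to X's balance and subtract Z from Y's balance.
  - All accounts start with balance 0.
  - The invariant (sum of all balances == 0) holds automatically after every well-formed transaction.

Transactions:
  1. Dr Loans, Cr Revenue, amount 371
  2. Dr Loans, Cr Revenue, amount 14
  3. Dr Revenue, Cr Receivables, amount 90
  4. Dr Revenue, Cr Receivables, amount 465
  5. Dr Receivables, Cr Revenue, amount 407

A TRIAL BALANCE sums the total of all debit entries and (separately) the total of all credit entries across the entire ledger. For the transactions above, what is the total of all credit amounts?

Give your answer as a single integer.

Answer: 1347

Derivation:
Txn 1: credit+=371
Txn 2: credit+=14
Txn 3: credit+=90
Txn 4: credit+=465
Txn 5: credit+=407
Total credits = 1347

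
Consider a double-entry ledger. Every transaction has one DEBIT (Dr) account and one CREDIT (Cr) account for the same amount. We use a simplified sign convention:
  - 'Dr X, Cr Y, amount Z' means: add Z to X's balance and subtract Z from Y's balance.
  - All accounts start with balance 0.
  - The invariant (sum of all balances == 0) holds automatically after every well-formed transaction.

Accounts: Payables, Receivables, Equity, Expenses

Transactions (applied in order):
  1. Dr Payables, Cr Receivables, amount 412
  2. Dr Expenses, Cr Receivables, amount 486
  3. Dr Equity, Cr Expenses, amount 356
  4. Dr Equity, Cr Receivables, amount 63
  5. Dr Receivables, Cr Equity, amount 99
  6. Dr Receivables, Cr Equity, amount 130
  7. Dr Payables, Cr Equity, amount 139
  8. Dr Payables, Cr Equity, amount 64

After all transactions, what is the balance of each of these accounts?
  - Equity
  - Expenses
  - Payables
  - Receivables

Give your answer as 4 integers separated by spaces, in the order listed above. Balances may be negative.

After txn 1 (Dr Payables, Cr Receivables, amount 412): Payables=412 Receivables=-412
After txn 2 (Dr Expenses, Cr Receivables, amount 486): Expenses=486 Payables=412 Receivables=-898
After txn 3 (Dr Equity, Cr Expenses, amount 356): Equity=356 Expenses=130 Payables=412 Receivables=-898
After txn 4 (Dr Equity, Cr Receivables, amount 63): Equity=419 Expenses=130 Payables=412 Receivables=-961
After txn 5 (Dr Receivables, Cr Equity, amount 99): Equity=320 Expenses=130 Payables=412 Receivables=-862
After txn 6 (Dr Receivables, Cr Equity, amount 130): Equity=190 Expenses=130 Payables=412 Receivables=-732
After txn 7 (Dr Payables, Cr Equity, amount 139): Equity=51 Expenses=130 Payables=551 Receivables=-732
After txn 8 (Dr Payables, Cr Equity, amount 64): Equity=-13 Expenses=130 Payables=615 Receivables=-732

Answer: -13 130 615 -732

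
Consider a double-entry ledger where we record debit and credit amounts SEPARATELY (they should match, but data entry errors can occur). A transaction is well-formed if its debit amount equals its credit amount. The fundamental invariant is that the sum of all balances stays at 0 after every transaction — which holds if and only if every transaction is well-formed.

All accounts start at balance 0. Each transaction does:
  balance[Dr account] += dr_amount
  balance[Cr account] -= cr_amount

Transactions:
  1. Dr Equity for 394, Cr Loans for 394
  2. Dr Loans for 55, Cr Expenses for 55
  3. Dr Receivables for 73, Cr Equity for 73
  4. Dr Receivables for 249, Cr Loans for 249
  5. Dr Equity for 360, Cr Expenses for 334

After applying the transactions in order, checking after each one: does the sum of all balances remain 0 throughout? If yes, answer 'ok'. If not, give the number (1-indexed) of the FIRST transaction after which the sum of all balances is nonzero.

Answer: 5

Derivation:
After txn 1: dr=394 cr=394 sum_balances=0
After txn 2: dr=55 cr=55 sum_balances=0
After txn 3: dr=73 cr=73 sum_balances=0
After txn 4: dr=249 cr=249 sum_balances=0
After txn 5: dr=360 cr=334 sum_balances=26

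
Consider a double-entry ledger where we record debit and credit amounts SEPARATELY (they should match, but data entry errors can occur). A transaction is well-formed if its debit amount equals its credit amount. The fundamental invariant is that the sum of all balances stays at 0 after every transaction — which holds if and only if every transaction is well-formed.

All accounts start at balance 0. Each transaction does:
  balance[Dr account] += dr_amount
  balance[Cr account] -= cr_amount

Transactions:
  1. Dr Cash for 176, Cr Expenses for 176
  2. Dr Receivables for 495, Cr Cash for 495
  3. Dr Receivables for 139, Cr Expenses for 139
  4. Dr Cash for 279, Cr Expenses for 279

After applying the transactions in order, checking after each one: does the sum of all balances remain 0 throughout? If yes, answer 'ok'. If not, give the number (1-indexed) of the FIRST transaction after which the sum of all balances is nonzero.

Answer: ok

Derivation:
After txn 1: dr=176 cr=176 sum_balances=0
After txn 2: dr=495 cr=495 sum_balances=0
After txn 3: dr=139 cr=139 sum_balances=0
After txn 4: dr=279 cr=279 sum_balances=0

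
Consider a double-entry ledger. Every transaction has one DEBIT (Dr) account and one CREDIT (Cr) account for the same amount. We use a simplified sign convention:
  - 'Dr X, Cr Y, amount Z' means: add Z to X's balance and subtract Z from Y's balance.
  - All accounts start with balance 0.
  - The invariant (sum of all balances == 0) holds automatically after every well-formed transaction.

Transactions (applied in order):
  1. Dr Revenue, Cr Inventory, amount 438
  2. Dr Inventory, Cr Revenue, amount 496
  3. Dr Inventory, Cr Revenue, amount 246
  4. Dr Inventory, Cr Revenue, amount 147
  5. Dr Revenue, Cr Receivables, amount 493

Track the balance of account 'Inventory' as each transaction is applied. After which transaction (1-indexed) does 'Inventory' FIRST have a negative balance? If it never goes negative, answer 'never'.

After txn 1: Inventory=-438

Answer: 1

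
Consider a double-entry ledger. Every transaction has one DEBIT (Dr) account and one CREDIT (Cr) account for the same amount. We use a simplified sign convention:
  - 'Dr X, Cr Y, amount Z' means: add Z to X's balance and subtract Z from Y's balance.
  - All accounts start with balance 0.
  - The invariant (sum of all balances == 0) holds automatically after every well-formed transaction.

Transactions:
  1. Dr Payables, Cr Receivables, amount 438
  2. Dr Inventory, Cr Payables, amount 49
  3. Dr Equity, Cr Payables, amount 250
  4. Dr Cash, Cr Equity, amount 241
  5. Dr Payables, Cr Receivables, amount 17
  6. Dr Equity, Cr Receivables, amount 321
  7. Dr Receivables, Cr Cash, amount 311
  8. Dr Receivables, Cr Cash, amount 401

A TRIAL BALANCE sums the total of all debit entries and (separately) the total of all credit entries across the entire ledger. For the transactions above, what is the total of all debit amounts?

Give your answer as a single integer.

Txn 1: debit+=438
Txn 2: debit+=49
Txn 3: debit+=250
Txn 4: debit+=241
Txn 5: debit+=17
Txn 6: debit+=321
Txn 7: debit+=311
Txn 8: debit+=401
Total debits = 2028

Answer: 2028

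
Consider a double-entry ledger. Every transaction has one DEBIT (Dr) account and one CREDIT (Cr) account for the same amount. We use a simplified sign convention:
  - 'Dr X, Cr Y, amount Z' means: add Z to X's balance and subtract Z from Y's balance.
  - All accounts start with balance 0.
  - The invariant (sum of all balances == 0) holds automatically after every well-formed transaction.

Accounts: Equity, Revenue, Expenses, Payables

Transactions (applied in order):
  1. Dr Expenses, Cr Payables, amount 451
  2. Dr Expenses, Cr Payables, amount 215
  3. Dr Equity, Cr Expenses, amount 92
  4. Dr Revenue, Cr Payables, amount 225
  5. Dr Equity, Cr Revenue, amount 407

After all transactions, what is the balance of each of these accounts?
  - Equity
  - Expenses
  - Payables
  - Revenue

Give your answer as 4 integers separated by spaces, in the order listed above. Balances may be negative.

After txn 1 (Dr Expenses, Cr Payables, amount 451): Expenses=451 Payables=-451
After txn 2 (Dr Expenses, Cr Payables, amount 215): Expenses=666 Payables=-666
After txn 3 (Dr Equity, Cr Expenses, amount 92): Equity=92 Expenses=574 Payables=-666
After txn 4 (Dr Revenue, Cr Payables, amount 225): Equity=92 Expenses=574 Payables=-891 Revenue=225
After txn 5 (Dr Equity, Cr Revenue, amount 407): Equity=499 Expenses=574 Payables=-891 Revenue=-182

Answer: 499 574 -891 -182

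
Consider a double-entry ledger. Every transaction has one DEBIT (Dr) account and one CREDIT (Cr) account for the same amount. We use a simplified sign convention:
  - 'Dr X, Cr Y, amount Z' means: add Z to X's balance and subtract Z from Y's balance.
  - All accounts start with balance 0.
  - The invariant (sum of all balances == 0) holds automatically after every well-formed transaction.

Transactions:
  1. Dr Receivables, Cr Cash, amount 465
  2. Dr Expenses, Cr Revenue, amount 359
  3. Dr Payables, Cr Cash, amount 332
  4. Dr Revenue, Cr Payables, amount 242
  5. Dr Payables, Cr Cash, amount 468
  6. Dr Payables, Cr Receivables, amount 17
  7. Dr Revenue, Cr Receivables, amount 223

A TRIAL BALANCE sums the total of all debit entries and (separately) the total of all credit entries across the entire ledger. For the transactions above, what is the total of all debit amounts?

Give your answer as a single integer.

Txn 1: debit+=465
Txn 2: debit+=359
Txn 3: debit+=332
Txn 4: debit+=242
Txn 5: debit+=468
Txn 6: debit+=17
Txn 7: debit+=223
Total debits = 2106

Answer: 2106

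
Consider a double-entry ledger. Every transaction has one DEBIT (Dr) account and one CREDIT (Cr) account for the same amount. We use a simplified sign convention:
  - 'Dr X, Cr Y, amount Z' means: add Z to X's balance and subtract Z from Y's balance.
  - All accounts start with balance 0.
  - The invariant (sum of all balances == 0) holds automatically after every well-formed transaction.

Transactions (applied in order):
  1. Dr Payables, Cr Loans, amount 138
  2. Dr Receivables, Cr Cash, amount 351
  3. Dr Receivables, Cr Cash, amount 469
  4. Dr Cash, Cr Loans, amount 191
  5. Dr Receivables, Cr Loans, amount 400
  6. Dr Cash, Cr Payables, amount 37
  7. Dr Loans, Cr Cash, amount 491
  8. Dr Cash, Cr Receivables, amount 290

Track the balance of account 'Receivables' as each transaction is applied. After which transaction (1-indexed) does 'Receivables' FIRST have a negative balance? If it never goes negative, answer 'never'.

After txn 1: Receivables=0
After txn 2: Receivables=351
After txn 3: Receivables=820
After txn 4: Receivables=820
After txn 5: Receivables=1220
After txn 6: Receivables=1220
After txn 7: Receivables=1220
After txn 8: Receivables=930

Answer: never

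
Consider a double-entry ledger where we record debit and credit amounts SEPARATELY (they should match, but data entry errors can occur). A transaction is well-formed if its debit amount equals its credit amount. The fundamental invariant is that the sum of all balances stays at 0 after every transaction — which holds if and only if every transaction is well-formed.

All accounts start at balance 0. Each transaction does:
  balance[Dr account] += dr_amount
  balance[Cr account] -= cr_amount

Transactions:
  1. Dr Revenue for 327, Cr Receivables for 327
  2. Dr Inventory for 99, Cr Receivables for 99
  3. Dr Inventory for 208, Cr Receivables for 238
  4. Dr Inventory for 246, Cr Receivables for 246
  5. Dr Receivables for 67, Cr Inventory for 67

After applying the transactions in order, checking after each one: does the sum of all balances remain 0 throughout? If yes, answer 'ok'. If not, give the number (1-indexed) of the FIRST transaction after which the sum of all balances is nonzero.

Answer: 3

Derivation:
After txn 1: dr=327 cr=327 sum_balances=0
After txn 2: dr=99 cr=99 sum_balances=0
After txn 3: dr=208 cr=238 sum_balances=-30
After txn 4: dr=246 cr=246 sum_balances=-30
After txn 5: dr=67 cr=67 sum_balances=-30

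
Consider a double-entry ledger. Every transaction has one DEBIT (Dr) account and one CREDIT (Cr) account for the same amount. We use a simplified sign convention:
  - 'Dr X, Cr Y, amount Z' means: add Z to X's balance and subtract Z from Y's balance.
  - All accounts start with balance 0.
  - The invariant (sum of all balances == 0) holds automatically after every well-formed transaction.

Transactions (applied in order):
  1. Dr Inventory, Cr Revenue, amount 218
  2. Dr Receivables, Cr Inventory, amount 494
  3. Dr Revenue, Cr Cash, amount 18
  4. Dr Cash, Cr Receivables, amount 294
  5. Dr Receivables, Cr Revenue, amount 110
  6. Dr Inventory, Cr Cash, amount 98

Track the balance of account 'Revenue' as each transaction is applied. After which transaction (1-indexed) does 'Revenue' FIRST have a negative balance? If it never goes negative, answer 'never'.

After txn 1: Revenue=-218

Answer: 1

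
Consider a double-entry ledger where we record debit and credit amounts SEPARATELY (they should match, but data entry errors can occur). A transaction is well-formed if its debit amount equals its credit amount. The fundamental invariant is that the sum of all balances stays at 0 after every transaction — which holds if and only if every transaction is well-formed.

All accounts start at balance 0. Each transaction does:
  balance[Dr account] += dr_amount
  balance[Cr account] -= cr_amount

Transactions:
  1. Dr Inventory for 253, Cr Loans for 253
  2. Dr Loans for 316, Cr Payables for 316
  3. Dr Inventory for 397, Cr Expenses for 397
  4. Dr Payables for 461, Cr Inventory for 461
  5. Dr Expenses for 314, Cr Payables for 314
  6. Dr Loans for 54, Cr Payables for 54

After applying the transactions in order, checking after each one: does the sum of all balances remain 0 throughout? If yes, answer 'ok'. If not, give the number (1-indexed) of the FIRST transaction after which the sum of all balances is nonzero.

After txn 1: dr=253 cr=253 sum_balances=0
After txn 2: dr=316 cr=316 sum_balances=0
After txn 3: dr=397 cr=397 sum_balances=0
After txn 4: dr=461 cr=461 sum_balances=0
After txn 5: dr=314 cr=314 sum_balances=0
After txn 6: dr=54 cr=54 sum_balances=0

Answer: ok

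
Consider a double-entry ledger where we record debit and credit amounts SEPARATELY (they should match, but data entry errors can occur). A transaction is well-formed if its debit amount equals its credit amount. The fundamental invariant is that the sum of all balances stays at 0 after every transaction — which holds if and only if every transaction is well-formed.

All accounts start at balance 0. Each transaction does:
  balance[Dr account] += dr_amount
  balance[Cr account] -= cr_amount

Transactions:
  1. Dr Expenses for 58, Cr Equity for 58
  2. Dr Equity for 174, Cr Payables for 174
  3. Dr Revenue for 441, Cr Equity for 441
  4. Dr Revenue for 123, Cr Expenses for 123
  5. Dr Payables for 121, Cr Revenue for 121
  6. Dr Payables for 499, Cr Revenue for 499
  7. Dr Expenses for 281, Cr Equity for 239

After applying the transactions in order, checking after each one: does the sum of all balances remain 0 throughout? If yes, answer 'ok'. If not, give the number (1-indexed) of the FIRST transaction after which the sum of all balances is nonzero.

Answer: 7

Derivation:
After txn 1: dr=58 cr=58 sum_balances=0
After txn 2: dr=174 cr=174 sum_balances=0
After txn 3: dr=441 cr=441 sum_balances=0
After txn 4: dr=123 cr=123 sum_balances=0
After txn 5: dr=121 cr=121 sum_balances=0
After txn 6: dr=499 cr=499 sum_balances=0
After txn 7: dr=281 cr=239 sum_balances=42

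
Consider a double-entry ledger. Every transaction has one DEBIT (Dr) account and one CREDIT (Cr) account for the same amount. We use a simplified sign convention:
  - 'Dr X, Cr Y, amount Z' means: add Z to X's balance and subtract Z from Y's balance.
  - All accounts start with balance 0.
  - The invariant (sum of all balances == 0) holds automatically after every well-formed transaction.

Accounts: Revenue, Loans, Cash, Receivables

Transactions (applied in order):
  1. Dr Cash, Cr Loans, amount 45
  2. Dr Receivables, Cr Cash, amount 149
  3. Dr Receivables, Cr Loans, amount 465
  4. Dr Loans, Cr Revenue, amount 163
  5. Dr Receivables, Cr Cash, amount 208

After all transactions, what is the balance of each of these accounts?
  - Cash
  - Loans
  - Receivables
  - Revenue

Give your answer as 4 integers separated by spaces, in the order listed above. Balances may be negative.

After txn 1 (Dr Cash, Cr Loans, amount 45): Cash=45 Loans=-45
After txn 2 (Dr Receivables, Cr Cash, amount 149): Cash=-104 Loans=-45 Receivables=149
After txn 3 (Dr Receivables, Cr Loans, amount 465): Cash=-104 Loans=-510 Receivables=614
After txn 4 (Dr Loans, Cr Revenue, amount 163): Cash=-104 Loans=-347 Receivables=614 Revenue=-163
After txn 5 (Dr Receivables, Cr Cash, amount 208): Cash=-312 Loans=-347 Receivables=822 Revenue=-163

Answer: -312 -347 822 -163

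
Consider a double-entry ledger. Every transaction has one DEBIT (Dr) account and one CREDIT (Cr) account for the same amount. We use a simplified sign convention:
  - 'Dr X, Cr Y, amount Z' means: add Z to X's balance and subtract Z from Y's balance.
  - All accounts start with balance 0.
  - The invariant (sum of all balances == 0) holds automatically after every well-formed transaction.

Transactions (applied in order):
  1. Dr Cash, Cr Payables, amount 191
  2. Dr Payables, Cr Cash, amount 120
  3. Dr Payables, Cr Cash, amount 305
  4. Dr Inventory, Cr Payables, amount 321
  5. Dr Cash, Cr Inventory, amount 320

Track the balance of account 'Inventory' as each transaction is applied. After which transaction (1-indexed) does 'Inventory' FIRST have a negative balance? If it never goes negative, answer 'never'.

Answer: never

Derivation:
After txn 1: Inventory=0
After txn 2: Inventory=0
After txn 3: Inventory=0
After txn 4: Inventory=321
After txn 5: Inventory=1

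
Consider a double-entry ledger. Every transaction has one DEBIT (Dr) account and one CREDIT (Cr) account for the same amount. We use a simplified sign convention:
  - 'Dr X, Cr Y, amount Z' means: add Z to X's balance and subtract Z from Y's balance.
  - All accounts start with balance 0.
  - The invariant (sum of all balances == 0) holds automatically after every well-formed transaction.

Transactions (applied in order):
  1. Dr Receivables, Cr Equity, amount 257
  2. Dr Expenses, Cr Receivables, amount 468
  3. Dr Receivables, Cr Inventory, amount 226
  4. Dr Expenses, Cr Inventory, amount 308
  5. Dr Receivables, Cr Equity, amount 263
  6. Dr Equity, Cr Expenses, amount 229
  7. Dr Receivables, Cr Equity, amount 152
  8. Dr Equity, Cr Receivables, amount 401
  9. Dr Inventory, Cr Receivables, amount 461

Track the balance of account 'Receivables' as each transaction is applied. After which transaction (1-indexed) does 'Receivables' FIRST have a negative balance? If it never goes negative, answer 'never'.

Answer: 2

Derivation:
After txn 1: Receivables=257
After txn 2: Receivables=-211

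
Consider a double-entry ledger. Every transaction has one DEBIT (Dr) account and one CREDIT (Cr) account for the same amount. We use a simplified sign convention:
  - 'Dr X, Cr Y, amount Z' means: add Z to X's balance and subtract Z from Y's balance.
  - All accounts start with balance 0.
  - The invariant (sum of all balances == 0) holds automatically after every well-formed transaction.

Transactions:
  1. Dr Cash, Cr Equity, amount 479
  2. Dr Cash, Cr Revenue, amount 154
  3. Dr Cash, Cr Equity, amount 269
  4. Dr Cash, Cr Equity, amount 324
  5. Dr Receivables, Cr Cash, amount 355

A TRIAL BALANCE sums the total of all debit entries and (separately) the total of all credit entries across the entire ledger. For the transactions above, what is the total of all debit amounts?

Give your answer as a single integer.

Answer: 1581

Derivation:
Txn 1: debit+=479
Txn 2: debit+=154
Txn 3: debit+=269
Txn 4: debit+=324
Txn 5: debit+=355
Total debits = 1581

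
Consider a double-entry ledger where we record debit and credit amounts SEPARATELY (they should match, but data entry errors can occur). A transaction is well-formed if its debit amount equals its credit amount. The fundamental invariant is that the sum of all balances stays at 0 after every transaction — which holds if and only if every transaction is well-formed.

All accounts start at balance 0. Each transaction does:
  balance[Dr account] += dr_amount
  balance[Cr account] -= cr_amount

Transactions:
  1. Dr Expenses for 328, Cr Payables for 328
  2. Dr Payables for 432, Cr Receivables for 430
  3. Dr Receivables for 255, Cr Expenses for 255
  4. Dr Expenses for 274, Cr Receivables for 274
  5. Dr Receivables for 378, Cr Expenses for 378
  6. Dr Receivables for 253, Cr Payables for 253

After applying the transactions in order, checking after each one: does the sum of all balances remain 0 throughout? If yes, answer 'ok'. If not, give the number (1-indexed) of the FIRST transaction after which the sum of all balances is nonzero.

After txn 1: dr=328 cr=328 sum_balances=0
After txn 2: dr=432 cr=430 sum_balances=2
After txn 3: dr=255 cr=255 sum_balances=2
After txn 4: dr=274 cr=274 sum_balances=2
After txn 5: dr=378 cr=378 sum_balances=2
After txn 6: dr=253 cr=253 sum_balances=2

Answer: 2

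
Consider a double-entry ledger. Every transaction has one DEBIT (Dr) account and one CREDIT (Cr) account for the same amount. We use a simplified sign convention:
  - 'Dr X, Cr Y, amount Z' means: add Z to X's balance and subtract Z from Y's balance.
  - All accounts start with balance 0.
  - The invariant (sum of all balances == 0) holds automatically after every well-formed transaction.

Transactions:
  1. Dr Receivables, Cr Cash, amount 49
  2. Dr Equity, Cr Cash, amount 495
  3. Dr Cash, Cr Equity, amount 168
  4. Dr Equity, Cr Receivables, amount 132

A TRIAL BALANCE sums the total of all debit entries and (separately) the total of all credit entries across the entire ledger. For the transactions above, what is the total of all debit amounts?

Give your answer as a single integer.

Txn 1: debit+=49
Txn 2: debit+=495
Txn 3: debit+=168
Txn 4: debit+=132
Total debits = 844

Answer: 844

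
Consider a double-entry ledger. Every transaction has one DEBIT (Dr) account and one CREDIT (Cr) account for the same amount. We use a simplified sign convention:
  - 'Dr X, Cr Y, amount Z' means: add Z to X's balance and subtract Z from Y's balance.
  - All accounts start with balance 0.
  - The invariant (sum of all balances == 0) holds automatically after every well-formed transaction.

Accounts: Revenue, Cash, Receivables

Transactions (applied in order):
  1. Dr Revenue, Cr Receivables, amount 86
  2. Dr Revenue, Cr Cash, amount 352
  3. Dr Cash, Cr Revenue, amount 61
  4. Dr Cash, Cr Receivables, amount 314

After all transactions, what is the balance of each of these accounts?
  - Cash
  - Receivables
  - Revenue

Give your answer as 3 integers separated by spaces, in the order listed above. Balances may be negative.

After txn 1 (Dr Revenue, Cr Receivables, amount 86): Receivables=-86 Revenue=86
After txn 2 (Dr Revenue, Cr Cash, amount 352): Cash=-352 Receivables=-86 Revenue=438
After txn 3 (Dr Cash, Cr Revenue, amount 61): Cash=-291 Receivables=-86 Revenue=377
After txn 4 (Dr Cash, Cr Receivables, amount 314): Cash=23 Receivables=-400 Revenue=377

Answer: 23 -400 377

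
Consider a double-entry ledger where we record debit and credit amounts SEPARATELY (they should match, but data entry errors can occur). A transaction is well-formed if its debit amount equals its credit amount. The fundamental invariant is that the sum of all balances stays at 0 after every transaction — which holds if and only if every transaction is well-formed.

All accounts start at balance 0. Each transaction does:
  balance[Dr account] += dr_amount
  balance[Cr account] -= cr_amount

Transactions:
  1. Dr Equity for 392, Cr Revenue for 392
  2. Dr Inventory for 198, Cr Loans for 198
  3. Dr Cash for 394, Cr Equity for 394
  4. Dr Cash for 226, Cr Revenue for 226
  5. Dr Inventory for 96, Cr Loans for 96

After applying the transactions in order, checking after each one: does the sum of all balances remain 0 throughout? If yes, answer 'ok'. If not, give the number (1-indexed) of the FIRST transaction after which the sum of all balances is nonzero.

Answer: ok

Derivation:
After txn 1: dr=392 cr=392 sum_balances=0
After txn 2: dr=198 cr=198 sum_balances=0
After txn 3: dr=394 cr=394 sum_balances=0
After txn 4: dr=226 cr=226 sum_balances=0
After txn 5: dr=96 cr=96 sum_balances=0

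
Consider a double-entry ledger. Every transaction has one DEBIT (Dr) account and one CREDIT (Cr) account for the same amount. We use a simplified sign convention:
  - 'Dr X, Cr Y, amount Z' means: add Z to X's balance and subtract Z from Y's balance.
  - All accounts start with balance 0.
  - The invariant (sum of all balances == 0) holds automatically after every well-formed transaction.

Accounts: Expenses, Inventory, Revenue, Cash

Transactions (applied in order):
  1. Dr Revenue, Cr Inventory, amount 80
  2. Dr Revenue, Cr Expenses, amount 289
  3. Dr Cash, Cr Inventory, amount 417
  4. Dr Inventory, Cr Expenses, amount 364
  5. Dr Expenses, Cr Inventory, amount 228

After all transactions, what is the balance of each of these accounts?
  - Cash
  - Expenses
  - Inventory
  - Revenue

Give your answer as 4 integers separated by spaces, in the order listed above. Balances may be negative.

Answer: 417 -425 -361 369

Derivation:
After txn 1 (Dr Revenue, Cr Inventory, amount 80): Inventory=-80 Revenue=80
After txn 2 (Dr Revenue, Cr Expenses, amount 289): Expenses=-289 Inventory=-80 Revenue=369
After txn 3 (Dr Cash, Cr Inventory, amount 417): Cash=417 Expenses=-289 Inventory=-497 Revenue=369
After txn 4 (Dr Inventory, Cr Expenses, amount 364): Cash=417 Expenses=-653 Inventory=-133 Revenue=369
After txn 5 (Dr Expenses, Cr Inventory, amount 228): Cash=417 Expenses=-425 Inventory=-361 Revenue=369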